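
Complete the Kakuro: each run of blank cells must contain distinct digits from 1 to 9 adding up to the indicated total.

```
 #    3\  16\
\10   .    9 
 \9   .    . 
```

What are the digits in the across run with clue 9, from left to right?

3 in 2 cells must be {1,2}; 16 in 2 cells must be {7,9}.
R1C1 = 10 − 9 = 1 completes the 10 across.
R2C1 = 3 − 1 = 2 completes the 3 down.
R2C2 = 9 − 2 = 7 completes the 9 across.

2 7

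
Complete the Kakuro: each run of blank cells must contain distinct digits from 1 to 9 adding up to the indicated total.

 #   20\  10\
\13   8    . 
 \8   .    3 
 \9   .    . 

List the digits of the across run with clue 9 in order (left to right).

R1C2 = 13 − 8 = 5 completes the 13 across.
R2C1 = 8 − 3 = 5 completes the 8 across.
R3C1 = 20 − 13 = 7 completes the 20 down.
R3C2 = 9 − 7 = 2 completes the 9 across.

7 2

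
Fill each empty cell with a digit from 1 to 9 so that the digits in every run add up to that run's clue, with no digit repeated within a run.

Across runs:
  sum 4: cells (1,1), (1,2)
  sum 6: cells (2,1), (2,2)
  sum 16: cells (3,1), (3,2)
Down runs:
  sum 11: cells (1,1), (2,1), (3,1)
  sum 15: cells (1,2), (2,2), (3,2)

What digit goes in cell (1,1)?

4 in 2 cells must be {1,3}; 16 in 2 cells must be {7,9}.
The 16 across and the 11 down share only 7, so (3,1) = 7.
(3,2) = 16 − 7 = 9 completes the 16 across.
Given what's placed, (1,2) must be 1 to fit the 4 across and 15 down.
(2,1) = 1: the only remaining digit allowed by both the 6 across and the 11 down.
(2,2) = 6 − 1 = 5 completes the 6 across.
(1,1) = 4 − 1 = 3 completes the 4 across.

3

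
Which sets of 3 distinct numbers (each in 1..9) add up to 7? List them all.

3 distinct digits from 1–9 sum between 6 and 24.
Only one set works: {1,2,4}.

{1,2,4}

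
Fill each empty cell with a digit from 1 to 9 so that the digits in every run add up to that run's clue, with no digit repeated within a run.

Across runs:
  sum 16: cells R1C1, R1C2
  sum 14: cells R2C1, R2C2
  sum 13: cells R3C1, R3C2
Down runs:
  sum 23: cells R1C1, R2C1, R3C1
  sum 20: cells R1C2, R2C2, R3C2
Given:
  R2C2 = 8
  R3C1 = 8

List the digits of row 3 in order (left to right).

16 in 2 cells must be {7,9}; 23 in 3 cells must be {6,8,9}.
R1C1 = 9: the only remaining digit allowed by both the 16 across and the 23 down.
R1C2 = 16 − 9 = 7 completes the 16 across.
R2C1 = 14 − 8 = 6 completes the 14 across.
R3C2 = 13 − 8 = 5 completes the 13 across.

8, 5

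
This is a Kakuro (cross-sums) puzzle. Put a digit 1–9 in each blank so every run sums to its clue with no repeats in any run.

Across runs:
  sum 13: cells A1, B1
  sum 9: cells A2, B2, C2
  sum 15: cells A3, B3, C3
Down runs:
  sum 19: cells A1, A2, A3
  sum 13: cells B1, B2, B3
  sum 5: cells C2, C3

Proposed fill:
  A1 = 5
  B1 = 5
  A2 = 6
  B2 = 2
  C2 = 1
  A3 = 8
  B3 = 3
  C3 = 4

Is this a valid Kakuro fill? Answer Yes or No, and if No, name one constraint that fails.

No — the down run B1–B3 sums to 10, not 13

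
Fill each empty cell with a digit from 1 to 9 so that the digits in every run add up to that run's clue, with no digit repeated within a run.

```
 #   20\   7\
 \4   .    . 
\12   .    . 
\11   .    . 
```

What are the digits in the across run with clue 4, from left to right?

3 1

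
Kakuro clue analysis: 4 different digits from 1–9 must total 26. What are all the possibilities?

4 distinct digits from 1–9 sum between 10 and 30.

{2,7,8,9}; {3,6,8,9}; {4,5,8,9}; {4,6,7,9}; {5,6,7,8}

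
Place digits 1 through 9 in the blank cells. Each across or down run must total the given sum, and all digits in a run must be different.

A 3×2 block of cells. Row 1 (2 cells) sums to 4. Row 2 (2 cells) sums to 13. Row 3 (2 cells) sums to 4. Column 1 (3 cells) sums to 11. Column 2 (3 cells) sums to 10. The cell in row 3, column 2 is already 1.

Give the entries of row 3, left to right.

4 in 2 cells must be {1,3}.
(1,2) = 3: the only remaining digit allowed by both the 4 across and the 10 down.
(2,2) = 10 − 4 = 6 completes the 10 down.
(3,1) = 4 − 1 = 3 completes the 4 across.
(1,1) = 4 − 3 = 1 completes the 4 across.
(2,1) = 13 − 6 = 7 completes the 13 across.

3 1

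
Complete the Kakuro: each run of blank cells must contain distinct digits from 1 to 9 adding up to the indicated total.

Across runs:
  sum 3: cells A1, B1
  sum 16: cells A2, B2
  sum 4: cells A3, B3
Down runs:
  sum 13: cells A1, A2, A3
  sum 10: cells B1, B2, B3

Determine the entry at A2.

9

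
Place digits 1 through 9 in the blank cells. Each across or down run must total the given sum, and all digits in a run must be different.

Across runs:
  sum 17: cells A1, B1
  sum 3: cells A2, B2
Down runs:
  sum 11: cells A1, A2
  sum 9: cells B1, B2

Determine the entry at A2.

2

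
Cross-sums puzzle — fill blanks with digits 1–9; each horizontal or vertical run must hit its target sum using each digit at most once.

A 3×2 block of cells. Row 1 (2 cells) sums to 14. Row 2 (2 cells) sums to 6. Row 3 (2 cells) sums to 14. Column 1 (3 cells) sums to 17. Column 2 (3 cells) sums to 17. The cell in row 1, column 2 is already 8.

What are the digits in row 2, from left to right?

2 4

(1,1) = 14 − 8 = 6 completes the 14 across.
No cell is forced outright now. (3,1) can only be 8 or 9 (the digits allowed by both its 14 across and its 17 down). If (3,1) = 8: then (2,1) would have to be in {1,2,4,5} for the 6 across but in {3} for the 17 down — contradiction. So (3,1) = 9.
(2,1) = 17 − 15 = 2 completes the 17 down.
(2,2) = 6 − 2 = 4 completes the 6 across.
(3,2) = 14 − 9 = 5 completes the 14 across.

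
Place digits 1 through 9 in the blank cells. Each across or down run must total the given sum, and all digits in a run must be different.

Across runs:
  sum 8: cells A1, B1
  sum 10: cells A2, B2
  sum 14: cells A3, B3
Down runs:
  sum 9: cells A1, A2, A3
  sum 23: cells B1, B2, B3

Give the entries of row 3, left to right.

23 in 3 cells must be {6,8,9}.
The 8 across and the 23 down share only 6, so B1 = 6.
A1 = 8 − 6 = 2 completes the 8 across.
Given what's placed, A3 must be 6 to fit the 14 across and 9 down.
B3 = 14 − 6 = 8 completes the 14 across.
A2 = 9 − 8 = 1 completes the 9 down.
B2 = 10 − 1 = 9 completes the 10 across.

6 8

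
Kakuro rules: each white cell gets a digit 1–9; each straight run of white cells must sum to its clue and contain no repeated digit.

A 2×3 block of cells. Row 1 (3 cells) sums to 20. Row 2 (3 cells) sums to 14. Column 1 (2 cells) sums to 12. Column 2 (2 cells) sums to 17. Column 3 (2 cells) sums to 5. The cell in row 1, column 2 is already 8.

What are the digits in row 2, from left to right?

17 in 2 cells must be {8,9}.
(1,3) = 3: the only remaining digit allowed by both the 20 across and the 5 down.
(2,2) = 17 − 8 = 9 completes the 17 down.
(2,3) = 5 − 3 = 2 completes the 5 down.
(1,1) = 20 − 11 = 9 completes the 20 across.
(2,1) = 14 − 11 = 3 completes the 14 across.

3 9 2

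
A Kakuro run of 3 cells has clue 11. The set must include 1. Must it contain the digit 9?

Counterexample: {1,2,8} sums to 11 under that restriction without using 9.

No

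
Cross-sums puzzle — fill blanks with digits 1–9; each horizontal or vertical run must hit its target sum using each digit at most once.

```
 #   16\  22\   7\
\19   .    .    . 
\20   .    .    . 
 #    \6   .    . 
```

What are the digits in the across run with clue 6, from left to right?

5 1

16 in 2 cells must be {7,9}; 7 in 3 cells must be {1,2,4}.
Only 4 fits R2C3 under both its across sum 20 and down sum 7.
The 6 across and the 22 down share only 5, so R3C2 = 5.
R3C3 = 6 − 5 = 1 completes the 6 across.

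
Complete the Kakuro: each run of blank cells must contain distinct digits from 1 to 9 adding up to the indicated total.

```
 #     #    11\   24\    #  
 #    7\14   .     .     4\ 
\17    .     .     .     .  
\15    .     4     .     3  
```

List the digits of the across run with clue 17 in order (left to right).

6, 2, 8, 1

24 in 3 cells must be {7,8,9}; 4 in 2 cells must be {1,3}.
R2C4 = 4 − 3 = 1 completes the 4 down.
Given what's placed, R3C3 must be 7 to fit the 15 across and 24 down.
R3C1 = 15 − 14 = 1 completes the 15 across.
R2C1 = 7 − 1 = 6 completes the 7 down.
R2C2 = 2: the only remaining digit allowed by both the 17 across and the 11 down.
R2C3 = 17 − 9 = 8 completes the 17 across.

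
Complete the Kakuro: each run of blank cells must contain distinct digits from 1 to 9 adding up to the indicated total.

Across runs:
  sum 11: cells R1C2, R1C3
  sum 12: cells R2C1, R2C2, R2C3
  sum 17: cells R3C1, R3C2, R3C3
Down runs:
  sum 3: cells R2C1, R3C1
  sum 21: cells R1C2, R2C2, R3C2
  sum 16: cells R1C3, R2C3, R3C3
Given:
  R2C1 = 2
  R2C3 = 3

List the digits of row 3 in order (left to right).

1 9 7

3 in 2 cells must be {1,2}.
R2C2 = 12 − 5 = 7 completes the 12 across.
R3C1 = 3 − 2 = 1 completes the 3 down.
Given what's placed, R3C2 must be 9 to fit the 17 across and 21 down.
R3C3 = 17 − 10 = 7 completes the 17 across.
R1C2 = 21 − 16 = 5 completes the 21 down.
R1C3 = 11 − 5 = 6 completes the 11 across.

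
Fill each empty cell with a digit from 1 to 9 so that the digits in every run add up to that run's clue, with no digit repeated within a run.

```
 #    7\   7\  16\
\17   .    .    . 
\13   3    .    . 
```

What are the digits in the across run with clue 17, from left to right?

16 in 2 cells must be {7,9}.
R1C1 = 7 − 3 = 4 completes the 7 down.
Given what's placed, R1C3 must be 7 to fit the 17 across and 16 down.
R2C3 = 16 − 7 = 9 completes the 16 down.
R1C2 = 17 − 11 = 6 completes the 17 across.
R2C2 = 13 − 12 = 1 completes the 13 across.

4 6 7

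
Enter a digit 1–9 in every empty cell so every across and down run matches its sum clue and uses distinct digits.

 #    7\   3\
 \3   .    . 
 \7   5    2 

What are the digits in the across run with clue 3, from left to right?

2 1

3 in 2 cells must be {1,2}.
R1C1 = 7 − 5 = 2 completes the 7 down.
R1C2 = 3 − 2 = 1 completes the 3 across.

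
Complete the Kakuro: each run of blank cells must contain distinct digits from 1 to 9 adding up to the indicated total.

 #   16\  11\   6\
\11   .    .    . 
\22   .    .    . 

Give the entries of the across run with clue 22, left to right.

9, 8, 5

16 in 2 cells must be {7,9}.
The 11 across and the 16 down share only 7, so R1C1 = 7.
Given what's placed, R1C2 must be 3 to fit the 11 across and 11 down.
R1C3 = 11 − 10 = 1 completes the 11 across.
R2C1 = 16 − 7 = 9 completes the 16 down.
R2C2 = 11 − 3 = 8 completes the 11 down.
R2C3 = 22 − 17 = 5 completes the 22 across.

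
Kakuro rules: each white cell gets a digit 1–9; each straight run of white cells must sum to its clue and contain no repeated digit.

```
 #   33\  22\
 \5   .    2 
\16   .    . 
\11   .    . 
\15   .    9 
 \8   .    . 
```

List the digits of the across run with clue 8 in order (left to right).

7, 1

16 in 2 cells must be {7,9}.
R1C1 = 5 − 2 = 3 completes the 5 across.
R2C2 = 7: the only remaining digit allowed by both the 16 across and the 22 down.
R3C2 = 3: the only remaining digit allowed by both the 11 across and the 22 down.
R4C1 = 15 − 9 = 6 completes the 15 across.
R5C1 = 7: the only remaining digit allowed by both the 8 across and the 33 down.
R5C2 = 8 − 7 = 1 completes the 8 across.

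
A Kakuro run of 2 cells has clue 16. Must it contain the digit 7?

Yes

The only way to make 16 from 2 distinct digits is {7,9}, which contains 7.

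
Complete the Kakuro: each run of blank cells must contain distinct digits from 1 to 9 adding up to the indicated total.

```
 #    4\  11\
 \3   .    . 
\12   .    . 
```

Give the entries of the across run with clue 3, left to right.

3 in 2 cells must be {1,2}; 4 in 2 cells must be {1,3}.
The 3 across and the 4 down share only 1, so R1C1 = 1.
R1C2 = 3 − 1 = 2 completes the 3 across.
R2C1 = 4 − 1 = 3 completes the 4 down.
R2C2 = 12 − 3 = 9 completes the 12 across.

1 2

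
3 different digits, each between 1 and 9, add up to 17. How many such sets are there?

7

3 distinct digits from 1–9 sum between 6 and 24.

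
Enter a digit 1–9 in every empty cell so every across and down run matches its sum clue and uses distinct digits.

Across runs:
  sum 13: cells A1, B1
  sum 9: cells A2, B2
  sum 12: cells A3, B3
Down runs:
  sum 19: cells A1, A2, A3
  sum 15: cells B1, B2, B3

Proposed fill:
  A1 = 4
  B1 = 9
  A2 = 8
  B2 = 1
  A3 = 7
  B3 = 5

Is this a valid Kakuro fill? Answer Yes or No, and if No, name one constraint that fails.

Across: 4+9=13; 8+1=9; 7+5=12. Down: 4+8+7=19; 9+1+5=15. No digit repeats within any run.

Yes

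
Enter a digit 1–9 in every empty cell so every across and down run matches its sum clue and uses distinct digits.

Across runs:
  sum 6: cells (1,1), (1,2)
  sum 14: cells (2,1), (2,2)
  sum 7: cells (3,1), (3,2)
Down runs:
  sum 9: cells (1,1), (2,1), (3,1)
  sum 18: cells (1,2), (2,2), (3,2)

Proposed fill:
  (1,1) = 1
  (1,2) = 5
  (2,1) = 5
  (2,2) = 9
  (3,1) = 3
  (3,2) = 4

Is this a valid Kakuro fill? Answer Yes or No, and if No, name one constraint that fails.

Yes

Across: 1+5=6; 5+9=14; 3+4=7. Down: 1+5+3=9; 5+9+4=18. No digit repeats within any run.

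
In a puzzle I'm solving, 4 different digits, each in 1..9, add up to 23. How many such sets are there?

4 distinct digits from 1–9 sum between 10 and 30.

9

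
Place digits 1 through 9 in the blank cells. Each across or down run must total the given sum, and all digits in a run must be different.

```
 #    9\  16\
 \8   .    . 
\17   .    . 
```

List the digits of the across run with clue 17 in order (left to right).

8 9

17 in 2 cells must be {8,9}; 16 in 2 cells must be {7,9}.
The 8 across and the 16 down share only 7, so R1C2 = 7.
The 17 across and the 9 down share only 8, so R2C1 = 8.
R2C2 = 17 − 8 = 9 completes the 17 across.
R1C1 = 8 − 7 = 1 completes the 8 across.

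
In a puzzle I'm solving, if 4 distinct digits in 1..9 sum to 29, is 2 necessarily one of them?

No

The only way to make 29 from 4 distinct digits is {5,7,8,9}, which does not contain 2.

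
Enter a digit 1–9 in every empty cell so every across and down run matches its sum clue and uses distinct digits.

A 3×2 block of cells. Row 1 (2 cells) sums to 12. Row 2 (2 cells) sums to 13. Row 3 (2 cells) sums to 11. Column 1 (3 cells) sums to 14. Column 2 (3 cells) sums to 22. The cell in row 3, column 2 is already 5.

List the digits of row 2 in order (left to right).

5 8

(3,1) = 11 − 5 = 6 completes the 11 across.
Nothing is forced directly, so branch on (1,2), whose candidates are 8 or 9. If (1,2) = 8: then (1,1) would have to be in {4} for the 12 across but in {1,3,5,7} for the 14 down — contradiction. So (1,2) = 9.
(1,1) = 12 − 9 = 3 completes the 12 across.
(2,1) = 14 − 9 = 5 completes the 14 down.
(2,2) = 13 − 5 = 8 completes the 13 across.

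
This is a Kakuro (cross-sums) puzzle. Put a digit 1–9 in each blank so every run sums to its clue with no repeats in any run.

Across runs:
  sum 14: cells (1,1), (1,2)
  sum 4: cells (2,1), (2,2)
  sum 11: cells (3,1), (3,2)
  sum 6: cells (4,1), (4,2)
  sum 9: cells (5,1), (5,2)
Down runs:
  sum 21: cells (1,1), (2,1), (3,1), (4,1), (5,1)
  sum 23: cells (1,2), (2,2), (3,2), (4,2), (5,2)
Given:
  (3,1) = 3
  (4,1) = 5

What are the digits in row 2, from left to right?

1, 3

4 in 2 cells must be {1,3}.
(1,1) = 8: the only remaining digit allowed by both the 14 across and the 21 down.
(1,2) = 14 − 8 = 6 completes the 14 across.
Given what's placed, (2,1) must be 1 to fit the 4 across and 21 down.
(2,2) = 4 − 1 = 3 completes the 4 across.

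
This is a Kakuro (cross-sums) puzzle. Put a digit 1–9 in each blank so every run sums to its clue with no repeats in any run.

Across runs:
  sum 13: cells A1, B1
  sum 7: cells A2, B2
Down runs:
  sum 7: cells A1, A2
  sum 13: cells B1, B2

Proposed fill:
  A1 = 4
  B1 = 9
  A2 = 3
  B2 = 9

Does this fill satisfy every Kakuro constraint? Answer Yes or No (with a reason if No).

No — the across run A2–B2 sums to 12, not 7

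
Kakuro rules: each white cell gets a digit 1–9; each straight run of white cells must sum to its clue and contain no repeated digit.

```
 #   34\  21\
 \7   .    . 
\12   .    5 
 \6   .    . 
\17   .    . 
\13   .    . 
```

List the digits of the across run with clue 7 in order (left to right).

6 1

17 in 2 cells must be {8,9}; 34 in 5 cells must be {4,6,7,8,9}.
R2C1 = 12 − 5 = 7 completes the 12 across.
R3C1 = 4: the only remaining digit allowed by both the 6 across and the 34 down.
R3C2 = 6 − 4 = 2 completes the 6 across.
Given what's placed, R4C2 must be 9 to fit the 17 across and 21 down.
Given what's placed, R5C2 must be 4 to fit the 13 across and 21 down.
R1C1 = 6: the only remaining digit allowed by both the 7 across and the 34 down.
R1C2 = 7 − 6 = 1 completes the 7 across.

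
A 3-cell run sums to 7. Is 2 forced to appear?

The only way to make 7 from 3 distinct digits is {1,2,4}, which contains 2.

Yes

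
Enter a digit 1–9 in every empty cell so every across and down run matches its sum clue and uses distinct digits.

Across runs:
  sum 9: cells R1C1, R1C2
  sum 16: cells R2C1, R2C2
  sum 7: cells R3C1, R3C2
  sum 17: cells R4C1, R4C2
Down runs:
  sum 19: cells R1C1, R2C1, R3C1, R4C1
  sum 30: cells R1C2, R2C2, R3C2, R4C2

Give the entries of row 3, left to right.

16 in 2 cells must be {7,9}; 17 in 2 cells must be {8,9}; 30 in 4 cells must be {6,7,8,9}.
Only 6 fits R3C2 under both its across sum 7 and down sum 30.
R3C1 = 7 − 6 = 1 completes the 7 across.

1 6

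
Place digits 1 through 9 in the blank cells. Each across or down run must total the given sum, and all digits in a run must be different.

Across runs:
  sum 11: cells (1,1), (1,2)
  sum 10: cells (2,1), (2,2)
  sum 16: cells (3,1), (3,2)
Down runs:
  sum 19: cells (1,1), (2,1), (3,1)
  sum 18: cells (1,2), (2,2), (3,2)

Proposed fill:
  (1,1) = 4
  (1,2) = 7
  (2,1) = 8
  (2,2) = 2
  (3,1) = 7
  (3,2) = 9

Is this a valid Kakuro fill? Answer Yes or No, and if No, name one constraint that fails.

Yes

Across: 4+7=11; 8+2=10; 7+9=16. Down: 4+8+7=19; 7+2+9=18. No digit repeats within any run.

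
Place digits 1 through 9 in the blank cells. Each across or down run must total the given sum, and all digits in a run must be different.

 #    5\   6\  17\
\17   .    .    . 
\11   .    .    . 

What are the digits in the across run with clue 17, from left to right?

17 in 2 cells must be {8,9}.
The 11 across and the 17 down share only 8, so R2C3 = 8.
R1C3 = 17 − 8 = 9 completes the 17 down.
Nothing is forced directly, so branch on R2C1, whose candidates are 1 or 2. If R2C1 = 1: then R1C1 would have to be in {1,2,3,5,6,7} for the 17 across but in {4} for the 5 down — contradiction. So R2C1 = 2.
R1C1 = 5 − 2 = 3 completes the 5 down.
R1C2 = 17 − 12 = 5 completes the 17 across.
R2C2 = 11 − 10 = 1 completes the 11 across.

3 5 9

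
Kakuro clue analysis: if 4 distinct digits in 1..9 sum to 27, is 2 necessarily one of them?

Counterexample: {3,7,8,9} sums to 27 without using 2.

No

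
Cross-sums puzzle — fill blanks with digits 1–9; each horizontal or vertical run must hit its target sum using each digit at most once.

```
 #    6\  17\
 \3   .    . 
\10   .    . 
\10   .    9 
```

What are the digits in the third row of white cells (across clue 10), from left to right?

1, 9

3 in 2 cells must be {1,2}; 6 in 3 cells must be {1,2,3}.
R3C1 = 10 − 9 = 1 completes the 10 across.
R1C1 = 2: the only remaining digit allowed by both the 3 across and the 6 down.
R1C2 = 3 − 2 = 1 completes the 3 across.
R2C1 = 6 − 3 = 3 completes the 6 down.
R2C2 = 10 − 3 = 7 completes the 10 across.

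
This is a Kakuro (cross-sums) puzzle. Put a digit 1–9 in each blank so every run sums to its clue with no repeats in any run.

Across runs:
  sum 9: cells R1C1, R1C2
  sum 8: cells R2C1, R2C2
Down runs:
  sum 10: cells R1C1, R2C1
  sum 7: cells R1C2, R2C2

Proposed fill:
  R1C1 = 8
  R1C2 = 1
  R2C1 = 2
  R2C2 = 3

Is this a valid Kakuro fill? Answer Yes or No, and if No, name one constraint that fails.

No — the across run R2C1–R2C2 sums to 5, not 8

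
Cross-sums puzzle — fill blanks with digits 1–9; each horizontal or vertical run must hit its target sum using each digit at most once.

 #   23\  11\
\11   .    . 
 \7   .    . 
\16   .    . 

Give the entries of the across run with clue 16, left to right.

9 7

16 in 2 cells must be {7,9}; 23 in 3 cells must be {6,8,9}.
The 7 across and the 23 down share only 6, so R2C1 = 6.
R2C2 = 7 − 6 = 1 completes the 7 across.
Given what's placed, R3C1 must be 9 to fit the 16 across and 23 down.
R3C2 = 16 − 9 = 7 completes the 16 across.
R1C1 = 23 − 15 = 8 completes the 23 down.
R1C2 = 11 − 8 = 3 completes the 11 across.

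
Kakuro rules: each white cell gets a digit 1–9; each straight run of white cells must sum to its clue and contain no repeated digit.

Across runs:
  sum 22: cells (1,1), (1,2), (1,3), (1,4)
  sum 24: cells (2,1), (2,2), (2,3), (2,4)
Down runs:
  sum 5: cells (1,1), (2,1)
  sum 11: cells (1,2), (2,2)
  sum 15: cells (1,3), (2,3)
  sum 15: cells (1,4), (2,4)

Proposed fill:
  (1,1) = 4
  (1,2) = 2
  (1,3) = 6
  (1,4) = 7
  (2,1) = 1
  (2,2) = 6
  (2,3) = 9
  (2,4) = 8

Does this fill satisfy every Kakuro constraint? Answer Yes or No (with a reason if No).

No — the across run (1,1)–(1,4) sums to 19, not 22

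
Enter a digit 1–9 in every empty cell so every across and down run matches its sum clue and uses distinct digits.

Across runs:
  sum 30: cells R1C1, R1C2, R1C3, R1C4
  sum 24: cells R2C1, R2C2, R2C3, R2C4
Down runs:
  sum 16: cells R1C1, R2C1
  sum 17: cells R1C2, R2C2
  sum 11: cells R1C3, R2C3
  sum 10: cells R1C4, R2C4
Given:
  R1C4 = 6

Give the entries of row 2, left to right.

9 8 3 4

30 in 4 cells must be {6,7,8,9}; 16 in 2 cells must be {7,9}; 17 in 2 cells must be {8,9}.
R2C4 = 10 − 6 = 4 completes the 10 down.
Nothing is forced directly, so branch on R1C2, whose candidates are 8 or 9. If R1C2 = 8: that forces R2C2 = 9, after which R2C1 would have to be in {3,5,6,8} for the 24 across but in {7,9} for the 16 down — contradiction. So R1C2 = 9.
Given what's placed, R1C1 must be 7 to fit the 30 across and 16 down.
R1C3 = 30 − 22 = 8 completes the 30 across.
R2C1 = 16 − 7 = 9 completes the 16 down.
R2C2 = 17 − 9 = 8 completes the 17 down.
R2C3 = 24 − 21 = 3 completes the 24 across.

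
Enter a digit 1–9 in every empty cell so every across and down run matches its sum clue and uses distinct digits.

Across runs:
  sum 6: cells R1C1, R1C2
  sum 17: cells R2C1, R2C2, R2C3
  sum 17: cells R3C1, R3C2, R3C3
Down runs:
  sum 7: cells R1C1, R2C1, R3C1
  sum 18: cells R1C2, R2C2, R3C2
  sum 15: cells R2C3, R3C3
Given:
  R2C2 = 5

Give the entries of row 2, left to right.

4 5 8

7 in 3 cells must be {1,2,4}.
R1C2 = 4: the only remaining digit allowed by both the 6 across and the 18 down.
Given what's placed, R2C1 must be 4 to fit the 17 across and 7 down.
R2C3 = 17 − 9 = 8 completes the 17 across.
R3C2 = 18 − 9 = 9 completes the 18 down.
R3C3 = 15 − 8 = 7 completes the 15 down.
R1C1 = 6 − 4 = 2 completes the 6 across.
R3C1 = 17 − 16 = 1 completes the 17 across.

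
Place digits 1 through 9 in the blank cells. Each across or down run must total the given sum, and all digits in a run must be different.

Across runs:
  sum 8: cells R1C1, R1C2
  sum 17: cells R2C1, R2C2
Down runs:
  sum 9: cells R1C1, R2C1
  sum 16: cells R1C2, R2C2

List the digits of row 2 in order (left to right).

8 9

17 in 2 cells must be {8,9}; 16 in 2 cells must be {7,9}.
The 8 across and the 16 down share only 7, so R1C2 = 7.
The 17 across and the 9 down share only 8, so R2C1 = 8.
R2C2 = 17 − 8 = 9 completes the 17 across.
R1C1 = 8 − 7 = 1 completes the 8 across.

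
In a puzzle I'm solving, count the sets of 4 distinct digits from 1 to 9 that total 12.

2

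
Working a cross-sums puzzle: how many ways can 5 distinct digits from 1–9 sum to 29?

8

5 distinct digits from 1–9 sum between 15 and 35.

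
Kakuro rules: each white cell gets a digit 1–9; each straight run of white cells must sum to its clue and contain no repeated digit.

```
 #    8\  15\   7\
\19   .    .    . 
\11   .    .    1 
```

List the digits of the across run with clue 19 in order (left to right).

R1C3 = 7 − 1 = 6 completes the 7 down.
Given what's placed, R1C1 must be 5 to fit the 19 across and 8 down.
R1C2 = 19 − 11 = 8 completes the 19 across.
R2C1 = 8 − 5 = 3 completes the 8 down.
R2C2 = 11 − 4 = 7 completes the 11 across.

5 8 6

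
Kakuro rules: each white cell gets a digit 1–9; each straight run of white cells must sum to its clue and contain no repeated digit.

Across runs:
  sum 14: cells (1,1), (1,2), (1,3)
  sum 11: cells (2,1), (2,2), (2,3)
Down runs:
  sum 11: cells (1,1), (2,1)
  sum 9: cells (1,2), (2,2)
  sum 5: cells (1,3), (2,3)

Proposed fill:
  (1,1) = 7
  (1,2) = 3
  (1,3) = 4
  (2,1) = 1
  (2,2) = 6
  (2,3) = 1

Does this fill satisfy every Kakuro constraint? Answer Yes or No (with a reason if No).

No — the down run (1,1)–(2,1) sums to 8, not 11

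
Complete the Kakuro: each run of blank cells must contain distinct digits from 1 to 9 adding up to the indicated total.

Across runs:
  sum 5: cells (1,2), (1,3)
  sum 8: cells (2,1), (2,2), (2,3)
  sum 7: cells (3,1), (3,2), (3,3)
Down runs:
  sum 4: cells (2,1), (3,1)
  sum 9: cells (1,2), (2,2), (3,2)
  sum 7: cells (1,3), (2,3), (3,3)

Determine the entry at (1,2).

7 in 3 cells must be {1,2,4}; 4 in 2 cells must be {1,3}.
Only 1 fits (3,1) under both its across sum 7 and down sum 4.
(2,1) = 4 − 1 = 3 completes the 4 down.
Nothing is forced directly, so branch on (3,2), whose candidates are 2 or 4. If (3,2) = 4: then (2,2) would have to be in {1,4} for the 8 across but in {2,3} for the 9 down — contradiction. So (3,2) = 2.
(3,3) = 7 − 3 = 4 completes the 7 across.
(2,3) = 1: the only remaining digit allowed by both the 8 across and the 7 down.
(1,3) = 7 − 5 = 2 completes the 7 down.
(2,2) = 8 − 4 = 4 completes the 8 across.
(1,2) = 5 − 2 = 3 completes the 5 across.

3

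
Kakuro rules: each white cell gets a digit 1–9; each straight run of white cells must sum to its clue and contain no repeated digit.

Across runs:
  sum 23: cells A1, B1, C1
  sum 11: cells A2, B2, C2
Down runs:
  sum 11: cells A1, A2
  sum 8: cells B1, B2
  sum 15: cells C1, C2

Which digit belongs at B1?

6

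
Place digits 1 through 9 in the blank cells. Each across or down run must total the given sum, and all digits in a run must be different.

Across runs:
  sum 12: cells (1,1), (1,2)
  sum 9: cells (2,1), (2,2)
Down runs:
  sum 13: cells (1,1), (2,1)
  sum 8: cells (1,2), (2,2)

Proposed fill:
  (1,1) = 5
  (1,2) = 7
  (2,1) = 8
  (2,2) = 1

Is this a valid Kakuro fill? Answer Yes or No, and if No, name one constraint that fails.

Across: 5+7=12; 8+1=9. Down: 5+8=13; 7+1=8. No digit repeats within any run.

Yes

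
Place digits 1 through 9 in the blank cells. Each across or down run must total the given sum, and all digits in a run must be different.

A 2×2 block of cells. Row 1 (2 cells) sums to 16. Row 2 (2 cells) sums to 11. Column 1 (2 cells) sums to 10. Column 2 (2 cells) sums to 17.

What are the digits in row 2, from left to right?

3 8

16 in 2 cells must be {7,9}; 17 in 2 cells must be {8,9}.
The 16 across and the 17 down share only 9, so (1,2) = 9.
(2,2) = 17 − 9 = 8 completes the 17 down.
(1,1) = 16 − 9 = 7 completes the 16 across.
(2,1) = 11 − 8 = 3 completes the 11 across.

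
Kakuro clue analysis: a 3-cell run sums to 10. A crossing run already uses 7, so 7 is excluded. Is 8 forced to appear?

No

Counterexample: {1,3,6} sums to 10 under that restriction without using 8.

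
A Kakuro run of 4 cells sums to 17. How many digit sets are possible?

9

4 distinct digits from 1–9 sum between 10 and 30.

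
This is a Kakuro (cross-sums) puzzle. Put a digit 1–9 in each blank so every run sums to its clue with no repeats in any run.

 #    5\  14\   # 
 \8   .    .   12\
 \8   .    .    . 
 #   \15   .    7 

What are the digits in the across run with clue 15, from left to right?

8 7

R2C3 = 12 − 7 = 5 completes the 12 down.
R3C2 = 15 − 7 = 8 completes the 15 across.
Nothing is forced directly, so branch on R2C1, whose candidates are 1 or 2. If R2C1 = 1: then R1C1 would have to be in {1,2,3,5,6,7} for the 8 across but in {4} for the 5 down — contradiction. So R2C1 = 2.
R1C1 = 5 − 2 = 3 completes the 5 down.
R1C2 = 8 − 3 = 5 completes the 8 across.
R2C2 = 8 − 7 = 1 completes the 8 across.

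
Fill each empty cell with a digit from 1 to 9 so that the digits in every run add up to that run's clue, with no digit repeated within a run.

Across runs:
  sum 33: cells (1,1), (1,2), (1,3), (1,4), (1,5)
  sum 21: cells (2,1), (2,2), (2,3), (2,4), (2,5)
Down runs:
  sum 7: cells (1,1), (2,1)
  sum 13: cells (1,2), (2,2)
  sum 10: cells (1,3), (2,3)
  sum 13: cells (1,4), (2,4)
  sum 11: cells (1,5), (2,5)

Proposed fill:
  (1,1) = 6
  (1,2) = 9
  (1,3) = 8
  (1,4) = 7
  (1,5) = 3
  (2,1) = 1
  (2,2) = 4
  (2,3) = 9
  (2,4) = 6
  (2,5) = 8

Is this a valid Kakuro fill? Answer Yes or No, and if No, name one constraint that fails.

No — the down run (1,3)–(2,3) sums to 17, not 10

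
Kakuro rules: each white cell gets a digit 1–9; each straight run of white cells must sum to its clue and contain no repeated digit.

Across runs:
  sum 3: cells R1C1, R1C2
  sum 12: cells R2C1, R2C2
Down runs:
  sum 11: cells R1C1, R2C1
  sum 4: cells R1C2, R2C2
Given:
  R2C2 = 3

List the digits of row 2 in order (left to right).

3 in 2 cells must be {1,2}; 4 in 2 cells must be {1,3}.
Intersecting the 3 across with the 11 down forces R1C1 = 2.
R1C2 = 3 − 2 = 1 completes the 3 across.
R2C1 = 12 − 3 = 9 completes the 12 across.

9, 3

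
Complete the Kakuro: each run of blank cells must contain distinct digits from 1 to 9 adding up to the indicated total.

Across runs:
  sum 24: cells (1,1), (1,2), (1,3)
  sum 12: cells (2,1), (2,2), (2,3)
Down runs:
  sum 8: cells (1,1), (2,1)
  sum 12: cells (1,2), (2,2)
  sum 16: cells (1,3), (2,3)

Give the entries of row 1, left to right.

24 in 3 cells must be {7,8,9}; 16 in 2 cells must be {7,9}.
The 24 across and the 8 down share only 7, so (1,1) = 7.
Given what's placed, (1,3) must be 9 to fit the 24 across and 16 down.
(2,1) = 8 − 7 = 1 completes the 8 down.
(2,3) = 16 − 9 = 7 completes the 16 down.
(1,2) = 24 − 16 = 8 completes the 24 across.
(2,2) = 12 − 8 = 4 completes the 12 across.

7 8 9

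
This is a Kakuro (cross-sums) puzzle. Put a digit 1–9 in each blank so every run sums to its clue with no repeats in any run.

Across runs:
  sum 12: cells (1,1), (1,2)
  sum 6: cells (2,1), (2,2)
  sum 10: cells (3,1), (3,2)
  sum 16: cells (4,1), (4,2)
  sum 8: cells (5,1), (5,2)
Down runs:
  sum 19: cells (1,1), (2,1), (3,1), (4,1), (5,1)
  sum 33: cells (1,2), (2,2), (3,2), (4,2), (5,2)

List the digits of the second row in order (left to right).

2, 4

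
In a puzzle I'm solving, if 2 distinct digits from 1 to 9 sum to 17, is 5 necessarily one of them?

No

The only way to make 17 from 2 distinct digits is {8,9}, which does not contain 5.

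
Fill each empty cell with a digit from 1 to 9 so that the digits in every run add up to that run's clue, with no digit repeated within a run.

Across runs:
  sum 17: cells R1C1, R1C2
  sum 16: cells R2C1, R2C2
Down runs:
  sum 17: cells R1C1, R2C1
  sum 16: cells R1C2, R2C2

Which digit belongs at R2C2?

17 in 2 cells must be {8,9}; 16 in 2 cells must be {7,9}.
The 17 across and the 16 down share only 9, so R1C2 = 9.
The 16 across and the 17 down share only 9, so R2C1 = 9.
R2C2 = 16 − 9 = 7 completes the 16 across.
R1C1 = 17 − 9 = 8 completes the 17 across.

7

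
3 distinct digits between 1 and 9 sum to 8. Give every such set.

{1,2,5}; {1,3,4}

3 distinct digits from 1–9 sum between 6 and 24.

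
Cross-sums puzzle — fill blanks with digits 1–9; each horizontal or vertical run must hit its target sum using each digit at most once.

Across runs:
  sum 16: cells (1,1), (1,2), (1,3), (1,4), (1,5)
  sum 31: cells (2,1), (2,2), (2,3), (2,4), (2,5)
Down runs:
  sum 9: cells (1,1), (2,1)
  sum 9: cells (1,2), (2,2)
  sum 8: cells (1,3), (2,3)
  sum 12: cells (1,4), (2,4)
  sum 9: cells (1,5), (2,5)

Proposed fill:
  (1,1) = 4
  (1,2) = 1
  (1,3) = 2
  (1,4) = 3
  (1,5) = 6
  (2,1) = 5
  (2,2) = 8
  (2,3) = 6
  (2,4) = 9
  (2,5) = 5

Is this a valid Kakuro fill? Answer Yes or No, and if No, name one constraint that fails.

No — the down run (1,5)–(2,5) sums to 11, not 9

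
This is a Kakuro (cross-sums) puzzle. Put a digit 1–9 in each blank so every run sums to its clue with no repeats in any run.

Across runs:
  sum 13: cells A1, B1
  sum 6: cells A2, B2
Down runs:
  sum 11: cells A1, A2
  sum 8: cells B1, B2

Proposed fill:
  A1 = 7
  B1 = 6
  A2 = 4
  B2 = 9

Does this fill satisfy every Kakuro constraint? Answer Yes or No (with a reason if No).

No — the down run B1–B2 sums to 15, not 8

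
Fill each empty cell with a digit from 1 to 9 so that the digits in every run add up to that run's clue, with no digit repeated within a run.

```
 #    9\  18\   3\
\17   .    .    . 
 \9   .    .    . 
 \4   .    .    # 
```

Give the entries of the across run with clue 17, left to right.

6 9 2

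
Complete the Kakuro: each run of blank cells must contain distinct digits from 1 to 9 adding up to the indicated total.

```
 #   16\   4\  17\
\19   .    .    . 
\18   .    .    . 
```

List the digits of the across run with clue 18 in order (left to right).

9, 1, 8

16 in 2 cells must be {7,9}; 4 in 2 cells must be {1,3}; 17 in 2 cells must be {8,9}.
The 19 across and the 4 down share only 3, so R1C2 = 3.
Given what's placed, R1C3 must be 9 to fit the 19 across and 17 down.
R2C2 = 4 − 3 = 1 completes the 4 down.
R2C3 = 17 − 9 = 8 completes the 17 down.
R1C1 = 19 − 12 = 7 completes the 19 across.
R2C1 = 18 − 9 = 9 completes the 18 across.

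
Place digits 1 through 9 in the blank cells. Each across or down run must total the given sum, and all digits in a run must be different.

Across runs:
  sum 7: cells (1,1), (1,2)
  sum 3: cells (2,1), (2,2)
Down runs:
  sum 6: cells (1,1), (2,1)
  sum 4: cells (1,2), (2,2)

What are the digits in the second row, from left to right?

2 1

3 in 2 cells must be {1,2}; 4 in 2 cells must be {1,3}.
The 3 across and the 4 down share only 1, so (2,2) = 1.
(1,2) = 4 − 1 = 3 completes the 4 down.
(2,1) = 3 − 1 = 2 completes the 3 across.
(1,1) = 7 − 3 = 4 completes the 7 across.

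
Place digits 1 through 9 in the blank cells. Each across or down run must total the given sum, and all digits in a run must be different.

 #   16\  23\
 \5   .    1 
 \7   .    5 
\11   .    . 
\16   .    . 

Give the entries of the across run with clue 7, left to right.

16 in 2 cells must be {7,9}.
R1C1 = 5 − 1 = 4 completes the 5 across.
R2C1 = 7 − 5 = 2 completes the 7 across.
Given what's placed, R4C2 must be 9 to fit the 16 across and 23 down.
R3C2 = 23 − 15 = 8 completes the 23 down.
R4C1 = 16 − 9 = 7 completes the 16 across.
R3C1 = 11 − 8 = 3 completes the 11 across.

2, 5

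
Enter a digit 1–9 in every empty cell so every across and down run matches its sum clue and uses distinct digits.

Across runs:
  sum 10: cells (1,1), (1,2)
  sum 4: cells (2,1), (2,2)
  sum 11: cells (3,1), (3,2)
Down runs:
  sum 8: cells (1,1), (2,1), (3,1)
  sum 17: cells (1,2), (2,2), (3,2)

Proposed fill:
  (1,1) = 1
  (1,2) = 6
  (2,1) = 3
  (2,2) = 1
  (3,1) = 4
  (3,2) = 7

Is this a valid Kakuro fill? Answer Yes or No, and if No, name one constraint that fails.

No — the across run (1,1)–(1,2) sums to 7, not 10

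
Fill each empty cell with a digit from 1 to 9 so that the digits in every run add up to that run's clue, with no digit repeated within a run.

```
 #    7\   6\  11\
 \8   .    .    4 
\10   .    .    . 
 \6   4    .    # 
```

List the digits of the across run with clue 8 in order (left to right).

7 in 3 cells must be {1,2,4}; 6 in 3 cells must be {1,2,3}.
Given what's placed, R1C1 must be 1 to fit the 8 across and 7 down.
R1C2 = 8 − 5 = 3 completes the 8 across.
R2C1 = 7 − 5 = 2 completes the 7 down.
Given what's placed, R2C2 must be 1 to fit the 10 across and 6 down.
R2C3 = 10 − 3 = 7 completes the 10 across.
R3C2 = 6 − 4 = 2 completes the 6 across.

1 3 4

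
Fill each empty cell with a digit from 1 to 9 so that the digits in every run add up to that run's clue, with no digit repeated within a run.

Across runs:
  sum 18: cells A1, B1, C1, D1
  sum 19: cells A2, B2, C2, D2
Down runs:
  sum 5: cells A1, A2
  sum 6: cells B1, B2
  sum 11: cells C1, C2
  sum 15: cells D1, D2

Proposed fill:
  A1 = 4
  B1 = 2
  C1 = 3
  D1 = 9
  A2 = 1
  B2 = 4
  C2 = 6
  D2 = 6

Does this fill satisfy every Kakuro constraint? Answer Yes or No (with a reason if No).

No — the down run C1–C2 sums to 9, not 11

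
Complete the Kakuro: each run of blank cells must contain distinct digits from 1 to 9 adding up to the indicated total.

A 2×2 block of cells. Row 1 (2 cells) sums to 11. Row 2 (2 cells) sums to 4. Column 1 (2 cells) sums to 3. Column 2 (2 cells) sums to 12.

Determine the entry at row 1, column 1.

2

4 in 2 cells must be {1,3}; 3 in 2 cells must be {1,2}.
The 11 across and the 3 down share only 2, so (1,1) = 2.
(1,2) = 11 − 2 = 9 completes the 11 across.
(2,1) = 3 − 2 = 1 completes the 3 down.
(2,2) = 4 − 1 = 3 completes the 4 across.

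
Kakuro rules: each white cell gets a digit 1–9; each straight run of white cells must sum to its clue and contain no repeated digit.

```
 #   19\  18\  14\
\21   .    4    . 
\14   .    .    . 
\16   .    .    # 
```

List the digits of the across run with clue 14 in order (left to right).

3 5 6

16 in 2 cells must be {7,9}.
Given what's placed, R3C2 must be 9 to fit the 16 across and 18 down.
R2C2 = 18 − 13 = 5 completes the 18 down.
R3C1 = 16 − 9 = 7 completes the 16 across.
No cell is forced outright now. R2C1 can only be 3 or 8 (the digits allowed by both its 14 across and its 19 down). If R2C1 = 8: then R1C1 would have to be in {8,9} for the 21 across but in {4} for the 19 down — contradiction. So R2C1 = 3.
R1C1 = 19 − 10 = 9 completes the 19 down.
R1C3 = 21 − 13 = 8 completes the 21 across.
R2C3 = 14 − 8 = 6 completes the 14 across.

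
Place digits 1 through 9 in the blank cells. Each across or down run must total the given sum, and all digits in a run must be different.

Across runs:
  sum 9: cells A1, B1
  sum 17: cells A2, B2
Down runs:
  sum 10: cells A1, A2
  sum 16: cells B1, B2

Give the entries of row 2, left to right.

8 9

17 in 2 cells must be {8,9}; 16 in 2 cells must be {7,9}.
The 9 across and the 16 down share only 7, so B1 = 7.
B2 = 16 − 7 = 9 completes the 16 down.
A1 = 9 − 7 = 2 completes the 9 across.
A2 = 17 − 9 = 8 completes the 17 across.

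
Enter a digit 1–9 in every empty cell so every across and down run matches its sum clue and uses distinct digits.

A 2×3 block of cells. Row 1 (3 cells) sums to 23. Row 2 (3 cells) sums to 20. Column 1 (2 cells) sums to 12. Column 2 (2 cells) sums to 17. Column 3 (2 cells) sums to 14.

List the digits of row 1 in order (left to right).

9 8 6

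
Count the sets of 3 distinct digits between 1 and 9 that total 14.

8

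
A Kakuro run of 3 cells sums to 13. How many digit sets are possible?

7

3 distinct digits from 1–9 sum between 6 and 24.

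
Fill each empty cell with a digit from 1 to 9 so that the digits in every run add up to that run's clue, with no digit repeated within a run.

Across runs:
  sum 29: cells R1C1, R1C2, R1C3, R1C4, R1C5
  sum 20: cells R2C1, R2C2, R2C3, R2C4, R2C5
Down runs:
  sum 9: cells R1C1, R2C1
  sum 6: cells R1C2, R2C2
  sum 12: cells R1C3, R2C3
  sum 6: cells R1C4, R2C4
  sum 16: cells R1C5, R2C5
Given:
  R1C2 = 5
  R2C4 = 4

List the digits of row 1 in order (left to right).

16 in 2 cells must be {7,9}.
R1C4 = 6 − 4 = 2 completes the 6 down.
R2C2 = 6 − 5 = 1 completes the 6 down.
Given what's placed, R2C5 must be 7 to fit the 20 across and 16 down.
R1C5 = 16 − 7 = 9 completes the 16 down.
R1C3 = 7: the only remaining digit allowed by both the 29 across and the 12 down.
R2C3 = 12 − 7 = 5 completes the 12 down.
R1C1 = 29 − 23 = 6 completes the 29 across.

6, 5, 7, 2, 9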